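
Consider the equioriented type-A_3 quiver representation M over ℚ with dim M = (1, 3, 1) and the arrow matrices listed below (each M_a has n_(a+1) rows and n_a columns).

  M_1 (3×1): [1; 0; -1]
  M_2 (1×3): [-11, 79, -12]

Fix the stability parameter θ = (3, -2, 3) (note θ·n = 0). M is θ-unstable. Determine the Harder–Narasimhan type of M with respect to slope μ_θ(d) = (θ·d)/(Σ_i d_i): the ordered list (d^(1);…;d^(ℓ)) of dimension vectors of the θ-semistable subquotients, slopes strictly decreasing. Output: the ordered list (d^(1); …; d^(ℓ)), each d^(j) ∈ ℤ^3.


Interval decomposition of M: I[1,3], I[2,2]^2.
HN type (ℓ=3): μ^(1)=3; μ^(2)=1/2; μ^(3)=-2

((0, 0, 1); (1, 1, 0); (0, 2, 0))


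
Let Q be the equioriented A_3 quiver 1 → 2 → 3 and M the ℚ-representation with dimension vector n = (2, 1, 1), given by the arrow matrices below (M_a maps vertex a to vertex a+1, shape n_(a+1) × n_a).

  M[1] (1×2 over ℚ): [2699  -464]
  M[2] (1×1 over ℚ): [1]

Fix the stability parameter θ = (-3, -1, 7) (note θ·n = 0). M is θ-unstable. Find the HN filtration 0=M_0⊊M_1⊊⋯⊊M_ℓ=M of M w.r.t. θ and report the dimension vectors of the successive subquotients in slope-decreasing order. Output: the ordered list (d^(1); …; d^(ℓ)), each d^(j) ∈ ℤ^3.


Via rank(M_{q-1}∘⋯∘M_p): M ≅ I[1,1], I[1,3].
μ_θ-semistable layers: μ^(1)=7; μ^(2)=-1; μ^(3)=-3

((0, 0, 1); (0, 1, 0); (2, 0, 0))


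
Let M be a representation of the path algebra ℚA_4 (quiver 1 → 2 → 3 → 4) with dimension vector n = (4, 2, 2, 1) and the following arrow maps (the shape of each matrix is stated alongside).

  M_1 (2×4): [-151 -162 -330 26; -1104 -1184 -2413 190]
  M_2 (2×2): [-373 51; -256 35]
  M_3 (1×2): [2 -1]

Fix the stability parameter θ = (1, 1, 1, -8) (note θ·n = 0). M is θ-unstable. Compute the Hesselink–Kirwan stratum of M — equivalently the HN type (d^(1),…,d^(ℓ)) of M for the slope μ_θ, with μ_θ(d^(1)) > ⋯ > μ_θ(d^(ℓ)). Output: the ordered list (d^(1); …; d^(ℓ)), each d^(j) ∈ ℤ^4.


Barcode: M ≅ I[1,1]^2, I[1,3], I[1,4]. HN layers by μ_θ (2 steps, strictly decreasing):
  μ^(1)=1; μ^(2)=-5/4

((3, 1, 1, 0); (1, 1, 1, 1))


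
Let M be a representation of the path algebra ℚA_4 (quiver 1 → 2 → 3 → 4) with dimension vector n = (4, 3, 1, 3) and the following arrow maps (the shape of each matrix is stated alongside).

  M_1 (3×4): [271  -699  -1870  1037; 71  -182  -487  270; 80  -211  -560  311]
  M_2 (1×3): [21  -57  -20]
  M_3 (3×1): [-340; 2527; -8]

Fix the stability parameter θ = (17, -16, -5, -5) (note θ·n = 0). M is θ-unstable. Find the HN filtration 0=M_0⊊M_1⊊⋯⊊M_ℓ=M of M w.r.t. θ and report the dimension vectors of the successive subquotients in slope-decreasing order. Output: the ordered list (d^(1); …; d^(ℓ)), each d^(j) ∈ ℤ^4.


Interval decomposition of M: I[1,1], I[1,2]^2, I[1,4], I[4,4]^2.
HN type (ℓ=4): μ^(1)=17; μ^(2)=1/2; μ^(3)=-9/4; μ^(4)=-5

((1, 0, 0, 0); (2, 2, 0, 0); (1, 1, 1, 1); (0, 0, 0, 2))


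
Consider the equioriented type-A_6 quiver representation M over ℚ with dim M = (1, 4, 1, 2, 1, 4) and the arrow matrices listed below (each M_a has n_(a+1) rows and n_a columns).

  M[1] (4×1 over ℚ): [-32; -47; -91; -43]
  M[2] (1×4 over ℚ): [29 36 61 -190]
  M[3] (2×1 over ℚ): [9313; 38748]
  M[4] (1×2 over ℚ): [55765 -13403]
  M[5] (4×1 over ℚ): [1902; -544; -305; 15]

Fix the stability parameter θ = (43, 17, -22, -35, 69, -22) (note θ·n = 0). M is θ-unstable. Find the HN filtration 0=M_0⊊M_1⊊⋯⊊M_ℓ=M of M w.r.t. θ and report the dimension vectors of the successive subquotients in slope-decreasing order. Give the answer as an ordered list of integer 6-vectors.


Barcode: M ≅ I[1,6], I[2,2]^3, I[4,4], I[6,6]^3. HN layers by μ_θ (5 steps, strictly decreasing):
  μ^(1)=47/2; μ^(2)=17; μ^(3)=3/4; μ^(4)=-22; μ^(5)=-35

((0, 0, 0, 0, 1, 1); (0, 3, 0, 0, 0, 0); (1, 1, 1, 1, 0, 0); (0, 0, 0, 0, 0, 3); (0, 0, 0, 1, 0, 0))


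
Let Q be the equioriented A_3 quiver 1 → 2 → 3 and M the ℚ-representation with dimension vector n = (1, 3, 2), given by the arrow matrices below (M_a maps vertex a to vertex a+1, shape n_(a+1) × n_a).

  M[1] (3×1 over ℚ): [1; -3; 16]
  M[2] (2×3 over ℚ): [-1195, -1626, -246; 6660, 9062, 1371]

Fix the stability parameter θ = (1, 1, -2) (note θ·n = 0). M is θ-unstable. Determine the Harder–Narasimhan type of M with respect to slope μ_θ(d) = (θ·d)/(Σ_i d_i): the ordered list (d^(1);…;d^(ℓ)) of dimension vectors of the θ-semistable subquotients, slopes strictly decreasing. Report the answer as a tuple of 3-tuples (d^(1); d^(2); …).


Via rank(M_{q-1}∘⋯∘M_p): M ≅ I[1,3], I[2,2], I[2,3].
μ_θ-semistable layers: μ^(1)=1; μ^(2)=0; μ^(3)=-1/2

((0, 1, 0); (1, 1, 1); (0, 1, 1))


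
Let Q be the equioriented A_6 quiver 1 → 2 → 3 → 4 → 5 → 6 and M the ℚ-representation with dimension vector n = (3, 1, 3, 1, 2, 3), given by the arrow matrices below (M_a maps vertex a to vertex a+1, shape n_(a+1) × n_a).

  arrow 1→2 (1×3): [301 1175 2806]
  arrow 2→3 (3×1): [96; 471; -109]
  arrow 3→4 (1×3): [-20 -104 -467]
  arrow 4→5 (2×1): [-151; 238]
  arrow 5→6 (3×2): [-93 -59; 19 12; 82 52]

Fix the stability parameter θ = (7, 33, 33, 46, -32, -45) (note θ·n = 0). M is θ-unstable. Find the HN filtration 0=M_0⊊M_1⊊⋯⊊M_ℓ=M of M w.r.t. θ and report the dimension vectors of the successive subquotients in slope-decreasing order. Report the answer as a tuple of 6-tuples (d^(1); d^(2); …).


Barcode: M ≅ I[1,1]^2, I[1,6], I[3,3]^2, I[5,6], I[6,6]. HN layers by μ_θ (4 steps, strictly decreasing):
  μ^(1)=33; μ^(2)=7; μ^(3)=-77/2; μ^(4)=-45

((0, 0, 2, 0, 0, 0); (3, 1, 1, 1, 1, 1); (0, 0, 0, 0, 1, 1); (0, 0, 0, 0, 0, 1))


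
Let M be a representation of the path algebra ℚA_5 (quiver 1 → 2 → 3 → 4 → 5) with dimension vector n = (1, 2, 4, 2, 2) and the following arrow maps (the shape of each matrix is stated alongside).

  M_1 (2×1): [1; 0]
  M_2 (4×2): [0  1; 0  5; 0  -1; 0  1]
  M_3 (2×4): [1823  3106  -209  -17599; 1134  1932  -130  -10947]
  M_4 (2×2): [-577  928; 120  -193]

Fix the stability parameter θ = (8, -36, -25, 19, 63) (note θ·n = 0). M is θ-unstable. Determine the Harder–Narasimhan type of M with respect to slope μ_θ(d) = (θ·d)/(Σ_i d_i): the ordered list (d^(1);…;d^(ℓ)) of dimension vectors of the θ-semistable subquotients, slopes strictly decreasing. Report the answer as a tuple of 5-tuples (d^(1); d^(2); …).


Via rank(M_{q-1}∘⋯∘M_p): M ≅ I[1,2], I[2,5], I[3,3]^2, I[3,5].
μ_θ-semistable layers: μ^(1)=63; μ^(2)=19; μ^(3)=-14; μ^(4)=-25; μ^(5)=-36

((0, 0, 0, 0, 2); (0, 0, 0, 2, 0); (1, 1, 0, 0, 0); (0, 0, 4, 0, 0); (0, 1, 0, 0, 0))


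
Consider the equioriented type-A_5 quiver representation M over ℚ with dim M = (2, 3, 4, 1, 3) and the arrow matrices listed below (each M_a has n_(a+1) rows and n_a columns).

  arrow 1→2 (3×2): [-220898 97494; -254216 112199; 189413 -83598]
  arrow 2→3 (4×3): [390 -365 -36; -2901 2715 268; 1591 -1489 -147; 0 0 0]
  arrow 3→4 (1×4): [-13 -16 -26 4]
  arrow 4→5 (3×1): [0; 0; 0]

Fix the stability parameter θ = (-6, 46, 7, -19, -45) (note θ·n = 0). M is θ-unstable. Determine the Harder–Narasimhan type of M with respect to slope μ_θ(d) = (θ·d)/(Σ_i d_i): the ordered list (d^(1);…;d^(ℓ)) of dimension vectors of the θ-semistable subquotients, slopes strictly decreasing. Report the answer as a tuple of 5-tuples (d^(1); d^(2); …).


Interval decomposition of M: I[1,3], I[1,4], I[2,3], I[3,3], I[5,5]^3.
HN type (ℓ=5): μ^(1)=53/2; μ^(2)=34/3; μ^(3)=7; μ^(4)=-6; μ^(5)=-45

((0, 2, 2, 0, 0); (0, 1, 1, 1, 0); (0, 0, 1, 0, 0); (2, 0, 0, 0, 0); (0, 0, 0, 0, 3))


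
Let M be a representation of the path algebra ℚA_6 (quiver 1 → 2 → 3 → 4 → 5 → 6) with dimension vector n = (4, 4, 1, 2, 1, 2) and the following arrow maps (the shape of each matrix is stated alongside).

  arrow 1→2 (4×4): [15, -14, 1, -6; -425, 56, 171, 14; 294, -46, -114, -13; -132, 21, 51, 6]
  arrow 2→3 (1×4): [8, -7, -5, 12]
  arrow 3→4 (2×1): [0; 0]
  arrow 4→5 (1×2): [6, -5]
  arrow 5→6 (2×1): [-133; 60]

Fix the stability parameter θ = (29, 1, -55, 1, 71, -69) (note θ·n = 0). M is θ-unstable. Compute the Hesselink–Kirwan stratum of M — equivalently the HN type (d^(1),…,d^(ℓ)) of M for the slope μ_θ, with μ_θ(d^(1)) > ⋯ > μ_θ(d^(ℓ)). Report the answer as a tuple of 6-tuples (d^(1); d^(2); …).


Interval decomposition of M: I[1,1], I[1,2]^2, I[1,3], I[2,2], I[4,4], I[4,6], I[6,6].
HN type (ℓ=5): μ^(1)=29; μ^(2)=15; μ^(3)=1; μ^(4)=-25/3; μ^(5)=-69

((1, 0, 0, 0, 0, 0); (2, 2, 0, 0, 0, 0); (0, 1, 0, 2, 1, 1); (1, 1, 1, 0, 0, 0); (0, 0, 0, 0, 0, 1))


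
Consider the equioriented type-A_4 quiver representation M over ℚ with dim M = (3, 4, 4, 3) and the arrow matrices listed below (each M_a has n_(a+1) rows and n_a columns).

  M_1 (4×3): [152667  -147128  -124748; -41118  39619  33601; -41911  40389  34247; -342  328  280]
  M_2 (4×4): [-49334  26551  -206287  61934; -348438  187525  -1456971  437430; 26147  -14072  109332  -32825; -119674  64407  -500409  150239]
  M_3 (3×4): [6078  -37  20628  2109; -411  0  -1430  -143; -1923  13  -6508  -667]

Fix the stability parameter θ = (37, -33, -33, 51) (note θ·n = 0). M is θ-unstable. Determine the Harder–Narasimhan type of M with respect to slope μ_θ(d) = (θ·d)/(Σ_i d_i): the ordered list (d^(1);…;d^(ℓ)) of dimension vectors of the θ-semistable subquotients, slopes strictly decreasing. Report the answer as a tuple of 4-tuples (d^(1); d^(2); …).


Barcode: M ≅ I[1,3], I[1,4]^2, I[2,4]. HN layers by μ_θ (3 steps, strictly decreasing):
  μ^(1)=51; μ^(2)=-29/3; μ^(3)=-33

((0, 0, 0, 3); (3, 3, 3, 0); (0, 1, 1, 0))


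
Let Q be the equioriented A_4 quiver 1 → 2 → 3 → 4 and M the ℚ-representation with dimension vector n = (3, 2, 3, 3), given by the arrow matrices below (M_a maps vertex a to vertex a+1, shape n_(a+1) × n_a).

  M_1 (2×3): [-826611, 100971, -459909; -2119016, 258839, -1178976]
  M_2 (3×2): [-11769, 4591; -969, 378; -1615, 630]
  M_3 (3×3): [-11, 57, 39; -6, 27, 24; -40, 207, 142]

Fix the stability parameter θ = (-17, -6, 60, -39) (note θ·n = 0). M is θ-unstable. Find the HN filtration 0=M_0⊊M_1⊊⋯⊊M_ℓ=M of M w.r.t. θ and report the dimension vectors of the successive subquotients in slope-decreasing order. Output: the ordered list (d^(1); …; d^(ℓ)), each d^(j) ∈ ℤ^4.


Interval decomposition of M: I[1,1], I[1,4]^2, I[3,3], I[4,4].
HN type (ℓ=5): μ^(1)=60; μ^(2)=21/2; μ^(3)=-6; μ^(4)=-17; μ^(5)=-39

((0, 0, 1, 0); (0, 0, 2, 2); (0, 2, 0, 0); (3, 0, 0, 0); (0, 0, 0, 1))


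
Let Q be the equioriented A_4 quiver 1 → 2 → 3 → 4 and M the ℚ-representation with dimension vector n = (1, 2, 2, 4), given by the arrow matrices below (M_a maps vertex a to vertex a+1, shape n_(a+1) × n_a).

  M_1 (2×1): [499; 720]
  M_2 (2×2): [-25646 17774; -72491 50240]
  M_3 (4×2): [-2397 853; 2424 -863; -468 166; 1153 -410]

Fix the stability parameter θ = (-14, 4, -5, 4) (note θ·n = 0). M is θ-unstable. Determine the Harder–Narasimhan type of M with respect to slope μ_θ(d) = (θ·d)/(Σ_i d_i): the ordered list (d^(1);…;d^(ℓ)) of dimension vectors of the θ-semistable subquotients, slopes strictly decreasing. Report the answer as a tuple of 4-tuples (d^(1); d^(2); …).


Via rank(M_{q-1}∘⋯∘M_p): M ≅ I[1,4], I[2,4], I[4,4]^2.
μ_θ-semistable layers: μ^(1)=4; μ^(2)=-1/2; μ^(3)=-14

((0, 0, 0, 4); (0, 2, 2, 0); (1, 0, 0, 0))


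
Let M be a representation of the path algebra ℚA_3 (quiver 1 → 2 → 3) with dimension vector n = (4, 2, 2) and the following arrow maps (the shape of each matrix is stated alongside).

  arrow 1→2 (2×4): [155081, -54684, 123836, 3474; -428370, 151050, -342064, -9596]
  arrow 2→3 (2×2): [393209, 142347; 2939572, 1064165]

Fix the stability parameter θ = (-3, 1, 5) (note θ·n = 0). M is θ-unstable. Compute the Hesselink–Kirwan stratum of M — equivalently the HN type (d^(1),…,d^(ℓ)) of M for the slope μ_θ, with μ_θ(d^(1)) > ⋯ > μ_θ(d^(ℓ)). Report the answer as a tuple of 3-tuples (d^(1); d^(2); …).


Interval decomposition of M: I[1,1]^2, I[1,3]^2.
HN type (ℓ=3): μ^(1)=5; μ^(2)=1; μ^(3)=-3

((0, 0, 2); (0, 2, 0); (4, 0, 0))


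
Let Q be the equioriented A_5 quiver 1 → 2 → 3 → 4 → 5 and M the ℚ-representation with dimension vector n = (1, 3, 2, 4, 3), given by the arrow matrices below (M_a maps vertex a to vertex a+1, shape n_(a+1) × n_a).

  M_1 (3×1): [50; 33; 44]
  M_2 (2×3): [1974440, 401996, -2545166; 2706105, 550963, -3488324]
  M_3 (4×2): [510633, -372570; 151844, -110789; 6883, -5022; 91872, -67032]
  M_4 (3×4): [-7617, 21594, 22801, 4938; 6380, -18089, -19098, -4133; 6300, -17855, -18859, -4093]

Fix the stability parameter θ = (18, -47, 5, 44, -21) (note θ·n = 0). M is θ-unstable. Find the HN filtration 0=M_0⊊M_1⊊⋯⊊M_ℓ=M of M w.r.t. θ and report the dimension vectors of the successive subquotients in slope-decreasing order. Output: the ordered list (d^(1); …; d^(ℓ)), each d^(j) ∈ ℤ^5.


Via rank(M_{q-1}∘⋯∘M_p): M ≅ I[1,5], I[2,2], I[2,5], I[4,4], I[4,5].
μ_θ-semistable layers: μ^(1)=44; μ^(2)=23/2; μ^(3)=5; μ^(4)=-29/2; μ^(5)=-47

((0, 0, 0, 1, 0); (0, 0, 0, 3, 3); (0, 0, 2, 0, 0); (1, 1, 0, 0, 0); (0, 2, 0, 0, 0))


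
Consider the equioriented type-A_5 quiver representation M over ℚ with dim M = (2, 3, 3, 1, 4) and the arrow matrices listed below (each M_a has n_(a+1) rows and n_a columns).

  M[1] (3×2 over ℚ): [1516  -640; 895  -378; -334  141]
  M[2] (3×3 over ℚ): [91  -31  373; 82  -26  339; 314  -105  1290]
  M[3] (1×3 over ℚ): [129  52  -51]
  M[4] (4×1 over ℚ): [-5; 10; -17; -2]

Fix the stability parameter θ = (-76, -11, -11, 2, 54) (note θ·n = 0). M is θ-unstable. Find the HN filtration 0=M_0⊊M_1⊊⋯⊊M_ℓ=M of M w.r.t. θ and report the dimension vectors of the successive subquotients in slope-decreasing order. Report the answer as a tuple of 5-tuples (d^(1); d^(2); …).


Barcode: M ≅ I[1,3], I[1,5], I[2,3], I[5,5]^3. HN layers by μ_θ (4 steps, strictly decreasing):
  μ^(1)=54; μ^(2)=2; μ^(3)=-11; μ^(4)=-76

((0, 0, 0, 0, 4); (0, 0, 0, 1, 0); (0, 3, 3, 0, 0); (2, 0, 0, 0, 0))


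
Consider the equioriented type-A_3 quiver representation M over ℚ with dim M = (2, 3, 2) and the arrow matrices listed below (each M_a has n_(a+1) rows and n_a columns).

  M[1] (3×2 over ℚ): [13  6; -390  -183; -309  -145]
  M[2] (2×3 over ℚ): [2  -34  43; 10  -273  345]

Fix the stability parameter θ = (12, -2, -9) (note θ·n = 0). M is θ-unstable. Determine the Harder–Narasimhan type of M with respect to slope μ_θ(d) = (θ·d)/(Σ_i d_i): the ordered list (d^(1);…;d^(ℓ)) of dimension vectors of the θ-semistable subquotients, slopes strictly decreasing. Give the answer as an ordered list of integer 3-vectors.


Via rank(M_{q-1}∘⋯∘M_p): M ≅ I[1,3]^2, I[2,2].
μ_θ-semistable layers: μ^(1)=1/3; μ^(2)=-2

((2, 2, 2); (0, 1, 0))


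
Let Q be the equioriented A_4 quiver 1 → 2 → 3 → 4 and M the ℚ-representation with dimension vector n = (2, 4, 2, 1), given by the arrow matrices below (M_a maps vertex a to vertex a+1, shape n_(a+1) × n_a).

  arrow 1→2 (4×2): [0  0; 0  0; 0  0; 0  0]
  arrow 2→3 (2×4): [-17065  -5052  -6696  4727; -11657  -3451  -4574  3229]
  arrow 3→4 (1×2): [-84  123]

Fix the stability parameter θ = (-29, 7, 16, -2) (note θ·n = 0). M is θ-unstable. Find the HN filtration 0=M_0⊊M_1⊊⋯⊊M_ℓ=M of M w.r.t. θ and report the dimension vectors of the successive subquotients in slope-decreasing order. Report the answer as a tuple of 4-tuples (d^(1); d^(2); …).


Interval decomposition of M: I[1,1]^2, I[2,2]^2, I[2,3], I[2,4].
HN type (ℓ=3): μ^(1)=16; μ^(2)=7; μ^(3)=-29

((0, 0, 1, 0); (0, 4, 1, 1); (2, 0, 0, 0))


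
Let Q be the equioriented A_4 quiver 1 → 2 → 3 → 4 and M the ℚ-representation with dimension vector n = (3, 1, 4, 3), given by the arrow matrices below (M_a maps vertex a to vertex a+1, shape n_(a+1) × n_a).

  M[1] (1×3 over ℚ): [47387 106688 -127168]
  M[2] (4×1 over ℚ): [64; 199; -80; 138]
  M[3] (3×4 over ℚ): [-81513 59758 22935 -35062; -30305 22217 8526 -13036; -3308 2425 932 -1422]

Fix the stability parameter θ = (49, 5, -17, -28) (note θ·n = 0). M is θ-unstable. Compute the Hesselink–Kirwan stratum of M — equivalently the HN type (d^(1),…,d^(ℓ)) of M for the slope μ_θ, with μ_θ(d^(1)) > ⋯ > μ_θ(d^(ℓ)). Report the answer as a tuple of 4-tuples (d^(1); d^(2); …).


Barcode: M ≅ I[1,1]^2, I[1,4], I[3,3], I[3,4]^2. HN layers by μ_θ (4 steps, strictly decreasing):
  μ^(1)=49; μ^(2)=9/4; μ^(3)=-17; μ^(4)=-45/2

((2, 0, 0, 0); (1, 1, 1, 1); (0, 0, 1, 0); (0, 0, 2, 2))


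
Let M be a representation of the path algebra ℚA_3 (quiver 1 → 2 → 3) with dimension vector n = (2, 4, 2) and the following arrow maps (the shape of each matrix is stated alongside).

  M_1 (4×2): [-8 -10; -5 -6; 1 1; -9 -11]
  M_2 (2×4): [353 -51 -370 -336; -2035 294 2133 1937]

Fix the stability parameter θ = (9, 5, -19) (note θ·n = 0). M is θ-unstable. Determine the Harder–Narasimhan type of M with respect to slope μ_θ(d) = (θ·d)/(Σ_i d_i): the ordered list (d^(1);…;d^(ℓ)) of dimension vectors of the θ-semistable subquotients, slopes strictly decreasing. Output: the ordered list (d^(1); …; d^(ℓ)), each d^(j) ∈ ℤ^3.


Barcode: M ≅ I[1,2], I[1,3], I[2,2], I[2,3]. HN layers by μ_θ (4 steps, strictly decreasing):
  μ^(1)=7; μ^(2)=5; μ^(3)=-5/3; μ^(4)=-7

((1, 1, 0); (0, 1, 0); (1, 1, 1); (0, 1, 1))


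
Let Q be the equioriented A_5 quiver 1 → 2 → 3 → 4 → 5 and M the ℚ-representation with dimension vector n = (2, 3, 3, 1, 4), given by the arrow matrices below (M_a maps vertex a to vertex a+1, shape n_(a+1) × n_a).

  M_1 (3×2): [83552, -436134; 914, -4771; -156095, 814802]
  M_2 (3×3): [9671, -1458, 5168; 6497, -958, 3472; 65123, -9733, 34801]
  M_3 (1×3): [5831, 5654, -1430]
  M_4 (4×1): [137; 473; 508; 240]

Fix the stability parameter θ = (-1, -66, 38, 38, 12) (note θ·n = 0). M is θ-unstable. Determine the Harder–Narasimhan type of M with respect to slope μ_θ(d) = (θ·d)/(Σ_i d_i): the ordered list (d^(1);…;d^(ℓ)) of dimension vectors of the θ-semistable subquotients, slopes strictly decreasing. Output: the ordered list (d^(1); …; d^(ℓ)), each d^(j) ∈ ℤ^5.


Via rank(M_{q-1}∘⋯∘M_p): M ≅ I[1,2], I[1,5], I[2,3], I[3,3], I[5,5]^3.
μ_θ-semistable layers: μ^(1)=38; μ^(2)=88/3; μ^(3)=12; μ^(4)=-67/2; μ^(5)=-66

((0, 0, 2, 0, 0); (0, 0, 1, 1, 1); (0, 0, 0, 0, 3); (2, 2, 0, 0, 0); (0, 1, 0, 0, 0))


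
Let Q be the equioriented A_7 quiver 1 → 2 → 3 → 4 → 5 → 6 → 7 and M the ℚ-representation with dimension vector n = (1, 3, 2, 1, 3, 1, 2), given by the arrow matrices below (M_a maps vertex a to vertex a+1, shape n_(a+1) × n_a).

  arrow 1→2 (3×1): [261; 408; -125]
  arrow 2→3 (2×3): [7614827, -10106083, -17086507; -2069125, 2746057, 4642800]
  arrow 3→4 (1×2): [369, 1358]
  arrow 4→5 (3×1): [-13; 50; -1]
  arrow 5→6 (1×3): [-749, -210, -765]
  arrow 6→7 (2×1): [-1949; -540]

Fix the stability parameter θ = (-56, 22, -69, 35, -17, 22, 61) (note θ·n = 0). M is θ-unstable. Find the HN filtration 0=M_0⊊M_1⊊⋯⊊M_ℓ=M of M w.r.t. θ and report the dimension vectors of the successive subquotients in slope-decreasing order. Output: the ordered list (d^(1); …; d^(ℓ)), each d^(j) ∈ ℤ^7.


Via rank(M_{q-1}∘⋯∘M_p): M ≅ I[1,3], I[2,2], I[2,7], I[5,5]^2, I[7,7].
μ_θ-semistable layers: μ^(1)=61; μ^(2)=22; μ^(3)=9; μ^(4)=-17; μ^(5)=-47/2; μ^(6)=-56

((0, 0, 0, 0, 0, 0, 2); (0, 1, 0, 0, 0, 1, 0); (0, 0, 0, 1, 1, 0, 0); (0, 0, 0, 0, 2, 0, 0); (0, 2, 2, 0, 0, 0, 0); (1, 0, 0, 0, 0, 0, 0))


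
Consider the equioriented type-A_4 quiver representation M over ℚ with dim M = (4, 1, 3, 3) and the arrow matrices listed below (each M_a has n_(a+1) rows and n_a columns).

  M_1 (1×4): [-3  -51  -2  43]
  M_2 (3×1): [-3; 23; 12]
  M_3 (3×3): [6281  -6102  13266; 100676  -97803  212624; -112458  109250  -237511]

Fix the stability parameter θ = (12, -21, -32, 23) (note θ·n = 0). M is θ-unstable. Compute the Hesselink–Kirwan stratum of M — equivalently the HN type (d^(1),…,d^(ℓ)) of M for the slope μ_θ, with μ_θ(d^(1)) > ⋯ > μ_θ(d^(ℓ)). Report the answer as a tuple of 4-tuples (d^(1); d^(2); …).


Interval decomposition of M: I[1,1]^3, I[1,4], I[3,4]^2.
HN type (ℓ=4): μ^(1)=23; μ^(2)=12; μ^(3)=-41/3; μ^(4)=-32

((0, 0, 0, 3); (3, 0, 0, 0); (1, 1, 1, 0); (0, 0, 2, 0))


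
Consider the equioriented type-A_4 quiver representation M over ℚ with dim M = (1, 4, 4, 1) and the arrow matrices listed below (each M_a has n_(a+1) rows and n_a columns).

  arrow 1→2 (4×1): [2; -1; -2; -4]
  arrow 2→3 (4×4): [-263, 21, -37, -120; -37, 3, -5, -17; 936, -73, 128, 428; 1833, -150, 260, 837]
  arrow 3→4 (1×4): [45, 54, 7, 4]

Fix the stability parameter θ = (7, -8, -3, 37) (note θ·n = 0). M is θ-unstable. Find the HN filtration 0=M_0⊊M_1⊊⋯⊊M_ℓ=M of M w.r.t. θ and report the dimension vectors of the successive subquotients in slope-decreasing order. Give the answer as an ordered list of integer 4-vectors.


Interval decomposition of M: I[1,3], I[2,3]^2, I[2,4].
HN type (ℓ=4): μ^(1)=37; μ^(2)=-4/3; μ^(3)=-3; μ^(4)=-8

((0, 0, 0, 1); (1, 1, 1, 0); (0, 0, 3, 0); (0, 3, 0, 0))


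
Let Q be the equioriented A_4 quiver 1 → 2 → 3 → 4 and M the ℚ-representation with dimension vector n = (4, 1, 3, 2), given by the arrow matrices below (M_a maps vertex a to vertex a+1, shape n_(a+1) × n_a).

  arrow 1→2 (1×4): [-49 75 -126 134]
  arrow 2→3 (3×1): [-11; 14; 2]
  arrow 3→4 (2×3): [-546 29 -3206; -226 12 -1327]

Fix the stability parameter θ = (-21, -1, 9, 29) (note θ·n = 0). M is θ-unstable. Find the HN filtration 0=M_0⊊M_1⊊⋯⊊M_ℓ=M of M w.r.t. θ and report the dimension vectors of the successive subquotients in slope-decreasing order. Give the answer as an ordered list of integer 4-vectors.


Interval decomposition of M: I[1,1]^3, I[1,3], I[3,4]^2.
HN type (ℓ=4): μ^(1)=29; μ^(2)=9; μ^(3)=-1; μ^(4)=-21

((0, 0, 0, 2); (0, 0, 3, 0); (0, 1, 0, 0); (4, 0, 0, 0))


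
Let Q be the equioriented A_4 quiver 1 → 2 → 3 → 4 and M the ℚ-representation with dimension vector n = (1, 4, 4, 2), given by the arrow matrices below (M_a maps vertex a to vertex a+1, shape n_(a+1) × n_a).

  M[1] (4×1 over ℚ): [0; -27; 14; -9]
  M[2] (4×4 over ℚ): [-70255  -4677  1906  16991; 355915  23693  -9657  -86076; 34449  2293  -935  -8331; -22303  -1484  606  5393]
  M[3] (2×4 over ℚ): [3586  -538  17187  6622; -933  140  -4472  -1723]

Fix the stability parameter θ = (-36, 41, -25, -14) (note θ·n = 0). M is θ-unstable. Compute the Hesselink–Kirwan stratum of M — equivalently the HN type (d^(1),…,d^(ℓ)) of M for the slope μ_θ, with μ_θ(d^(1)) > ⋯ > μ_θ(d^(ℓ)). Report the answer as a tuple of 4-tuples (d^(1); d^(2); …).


Via rank(M_{q-1}∘⋯∘M_p): M ≅ I[1,4], I[2,3]^2, I[2,4].
μ_θ-semistable layers: μ^(1)=8; μ^(2)=2/3; μ^(3)=-36

((0, 2, 2, 0); (0, 2, 2, 2); (1, 0, 0, 0))


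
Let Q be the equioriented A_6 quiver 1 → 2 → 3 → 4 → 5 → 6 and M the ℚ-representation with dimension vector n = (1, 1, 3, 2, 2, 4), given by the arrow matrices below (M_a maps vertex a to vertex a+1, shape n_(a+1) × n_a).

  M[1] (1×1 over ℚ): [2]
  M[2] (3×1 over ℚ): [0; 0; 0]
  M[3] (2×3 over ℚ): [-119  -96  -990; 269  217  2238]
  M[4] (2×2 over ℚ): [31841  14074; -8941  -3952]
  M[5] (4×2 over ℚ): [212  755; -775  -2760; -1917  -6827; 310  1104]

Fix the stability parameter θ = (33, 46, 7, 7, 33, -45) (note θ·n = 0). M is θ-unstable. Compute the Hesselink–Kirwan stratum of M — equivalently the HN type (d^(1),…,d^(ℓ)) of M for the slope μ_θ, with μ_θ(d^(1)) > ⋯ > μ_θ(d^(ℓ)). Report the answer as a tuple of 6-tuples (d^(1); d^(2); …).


Barcode: M ≅ I[1,2], I[3,3], I[3,6]^2, I[6,6]^2. HN layers by μ_θ (5 steps, strictly decreasing):
  μ^(1)=46; μ^(2)=33; μ^(3)=7; μ^(4)=1/2; μ^(5)=-45

((0, 1, 0, 0, 0, 0); (1, 0, 0, 0, 0, 0); (0, 0, 1, 0, 0, 0); (0, 0, 2, 2, 2, 2); (0, 0, 0, 0, 0, 2))


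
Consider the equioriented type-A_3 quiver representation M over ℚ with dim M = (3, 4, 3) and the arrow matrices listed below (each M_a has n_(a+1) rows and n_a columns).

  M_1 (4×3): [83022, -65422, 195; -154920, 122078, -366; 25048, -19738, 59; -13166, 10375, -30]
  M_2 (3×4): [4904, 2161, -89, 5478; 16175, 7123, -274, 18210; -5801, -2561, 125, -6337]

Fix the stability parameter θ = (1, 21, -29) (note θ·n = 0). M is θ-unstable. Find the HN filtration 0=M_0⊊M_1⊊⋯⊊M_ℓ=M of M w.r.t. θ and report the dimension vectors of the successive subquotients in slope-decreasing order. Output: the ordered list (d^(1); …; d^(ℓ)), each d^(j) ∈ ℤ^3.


Interval decomposition of M: I[1,3]^3, I[2,2].
HN type (ℓ=2): μ^(1)=21; μ^(2)=-7/3

((0, 1, 0); (3, 3, 3))


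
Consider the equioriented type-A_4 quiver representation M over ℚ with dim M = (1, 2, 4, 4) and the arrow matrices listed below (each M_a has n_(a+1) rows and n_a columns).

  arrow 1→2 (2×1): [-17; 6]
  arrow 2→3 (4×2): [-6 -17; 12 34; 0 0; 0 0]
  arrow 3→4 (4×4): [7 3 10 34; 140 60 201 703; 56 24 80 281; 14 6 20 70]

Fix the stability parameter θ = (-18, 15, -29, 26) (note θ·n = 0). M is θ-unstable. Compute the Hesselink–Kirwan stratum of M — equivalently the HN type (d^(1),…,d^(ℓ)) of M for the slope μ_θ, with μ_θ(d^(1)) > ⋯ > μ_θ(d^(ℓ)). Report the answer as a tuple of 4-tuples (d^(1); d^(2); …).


Via rank(M_{q-1}∘⋯∘M_p): M ≅ I[1,2], I[2,4], I[3,3], I[3,4]^2, I[4,4].
μ_θ-semistable layers: μ^(1)=26; μ^(2)=15; μ^(3)=-7; μ^(4)=-18; μ^(5)=-29

((0, 0, 0, 4); (0, 1, 0, 0); (0, 1, 1, 0); (1, 0, 0, 0); (0, 0, 3, 0))


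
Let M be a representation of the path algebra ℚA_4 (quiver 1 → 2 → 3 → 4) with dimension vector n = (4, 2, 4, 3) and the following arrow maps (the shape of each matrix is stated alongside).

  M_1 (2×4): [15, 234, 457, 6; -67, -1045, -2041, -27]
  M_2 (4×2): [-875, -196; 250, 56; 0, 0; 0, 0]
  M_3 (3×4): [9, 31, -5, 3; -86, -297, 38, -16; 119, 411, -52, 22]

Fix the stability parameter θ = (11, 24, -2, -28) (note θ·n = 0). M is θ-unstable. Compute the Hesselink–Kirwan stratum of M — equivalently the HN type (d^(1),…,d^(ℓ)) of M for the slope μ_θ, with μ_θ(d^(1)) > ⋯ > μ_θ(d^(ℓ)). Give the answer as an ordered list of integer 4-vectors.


Via rank(M_{q-1}∘⋯∘M_p): M ≅ I[1,1]^2, I[1,2], I[1,4], I[3,3], I[3,4]^2.
μ_θ-semistable layers: μ^(1)=24; μ^(2)=11; μ^(3)=5/4; μ^(4)=-2; μ^(5)=-15

((0, 1, 0, 0); (3, 0, 0, 0); (1, 1, 1, 1); (0, 0, 1, 0); (0, 0, 2, 2))


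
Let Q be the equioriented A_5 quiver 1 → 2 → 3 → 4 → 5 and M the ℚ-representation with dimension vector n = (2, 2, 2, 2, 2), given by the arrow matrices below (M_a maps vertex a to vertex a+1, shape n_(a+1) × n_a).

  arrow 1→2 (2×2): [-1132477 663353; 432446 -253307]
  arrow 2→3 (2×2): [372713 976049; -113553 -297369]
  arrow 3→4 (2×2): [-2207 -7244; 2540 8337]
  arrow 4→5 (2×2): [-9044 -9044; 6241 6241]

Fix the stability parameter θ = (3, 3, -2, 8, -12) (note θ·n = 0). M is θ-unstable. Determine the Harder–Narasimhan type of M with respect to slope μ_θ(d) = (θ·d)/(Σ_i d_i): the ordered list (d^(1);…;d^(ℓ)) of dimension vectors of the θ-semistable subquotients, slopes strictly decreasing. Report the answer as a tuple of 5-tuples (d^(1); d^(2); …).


Interval decomposition of M: I[1,2], I[1,4], I[3,5], I[5,5].
HN type (ℓ=5): μ^(1)=8; μ^(2)=3; μ^(3)=4/3; μ^(4)=-2; μ^(5)=-12

((0, 0, 0, 1, 0); (1, 1, 0, 0, 0); (1, 1, 1, 0, 0); (0, 0, 1, 1, 1); (0, 0, 0, 0, 1))


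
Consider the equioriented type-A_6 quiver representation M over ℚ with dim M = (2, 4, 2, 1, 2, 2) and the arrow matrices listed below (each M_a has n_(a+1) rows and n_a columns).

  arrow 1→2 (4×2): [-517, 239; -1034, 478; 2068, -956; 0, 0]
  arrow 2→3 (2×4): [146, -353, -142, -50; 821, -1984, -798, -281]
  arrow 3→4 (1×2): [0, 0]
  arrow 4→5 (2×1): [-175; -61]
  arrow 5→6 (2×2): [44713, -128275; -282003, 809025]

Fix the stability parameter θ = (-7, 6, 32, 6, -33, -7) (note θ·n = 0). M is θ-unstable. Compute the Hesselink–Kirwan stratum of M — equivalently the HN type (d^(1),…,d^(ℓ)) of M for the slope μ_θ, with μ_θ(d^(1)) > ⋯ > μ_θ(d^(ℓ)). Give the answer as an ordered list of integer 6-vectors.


Barcode: M ≅ I[1,1], I[1,3], I[2,2]^2, I[2,3], I[4,5], I[5,6], I[6,6]. HN layers by μ_θ (5 steps, strictly decreasing):
  μ^(1)=32; μ^(2)=6; μ^(3)=-7; μ^(4)=-27/2; μ^(5)=-33

((0, 0, 2, 0, 0, 0); (0, 4, 0, 0, 0, 0); (2, 0, 0, 0, 0, 2); (0, 0, 0, 1, 1, 0); (0, 0, 0, 0, 1, 0))


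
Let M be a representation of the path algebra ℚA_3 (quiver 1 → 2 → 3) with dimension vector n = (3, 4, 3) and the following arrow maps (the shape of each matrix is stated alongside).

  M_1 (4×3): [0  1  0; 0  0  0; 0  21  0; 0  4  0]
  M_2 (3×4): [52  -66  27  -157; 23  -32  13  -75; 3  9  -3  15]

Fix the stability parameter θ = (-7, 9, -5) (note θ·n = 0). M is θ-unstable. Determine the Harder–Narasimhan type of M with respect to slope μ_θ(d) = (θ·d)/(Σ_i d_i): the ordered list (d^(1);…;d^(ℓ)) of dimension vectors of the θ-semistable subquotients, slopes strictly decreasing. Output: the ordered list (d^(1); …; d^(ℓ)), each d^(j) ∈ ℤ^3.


Interval decomposition of M: I[1,1]^2, I[1,3], I[2,2], I[2,3]^2.
HN type (ℓ=3): μ^(1)=9; μ^(2)=2; μ^(3)=-7

((0, 1, 0); (0, 3, 3); (3, 0, 0))


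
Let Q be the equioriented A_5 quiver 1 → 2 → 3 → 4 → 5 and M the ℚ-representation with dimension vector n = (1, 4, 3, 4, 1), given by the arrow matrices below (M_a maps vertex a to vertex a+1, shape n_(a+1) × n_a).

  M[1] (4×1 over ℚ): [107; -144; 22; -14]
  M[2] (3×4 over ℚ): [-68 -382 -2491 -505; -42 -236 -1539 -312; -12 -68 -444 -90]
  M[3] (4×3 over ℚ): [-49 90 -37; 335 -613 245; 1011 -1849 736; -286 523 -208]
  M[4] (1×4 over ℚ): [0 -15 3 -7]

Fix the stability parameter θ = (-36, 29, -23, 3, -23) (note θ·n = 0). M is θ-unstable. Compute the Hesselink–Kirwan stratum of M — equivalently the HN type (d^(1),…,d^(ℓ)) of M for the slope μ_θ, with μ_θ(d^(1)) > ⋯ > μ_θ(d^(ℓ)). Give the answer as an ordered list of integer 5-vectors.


Barcode: M ≅ I[1,2], I[2,2], I[2,4], I[2,5], I[3,4], I[4,4]. HN layers by μ_θ (5 steps, strictly decreasing):
  μ^(1)=29; μ^(2)=3; μ^(3)=-7/2; μ^(4)=-23; μ^(5)=-36

((0, 2, 0, 0, 0); (0, 1, 1, 3, 0); (0, 1, 1, 1, 1); (0, 0, 1, 0, 0); (1, 0, 0, 0, 0))


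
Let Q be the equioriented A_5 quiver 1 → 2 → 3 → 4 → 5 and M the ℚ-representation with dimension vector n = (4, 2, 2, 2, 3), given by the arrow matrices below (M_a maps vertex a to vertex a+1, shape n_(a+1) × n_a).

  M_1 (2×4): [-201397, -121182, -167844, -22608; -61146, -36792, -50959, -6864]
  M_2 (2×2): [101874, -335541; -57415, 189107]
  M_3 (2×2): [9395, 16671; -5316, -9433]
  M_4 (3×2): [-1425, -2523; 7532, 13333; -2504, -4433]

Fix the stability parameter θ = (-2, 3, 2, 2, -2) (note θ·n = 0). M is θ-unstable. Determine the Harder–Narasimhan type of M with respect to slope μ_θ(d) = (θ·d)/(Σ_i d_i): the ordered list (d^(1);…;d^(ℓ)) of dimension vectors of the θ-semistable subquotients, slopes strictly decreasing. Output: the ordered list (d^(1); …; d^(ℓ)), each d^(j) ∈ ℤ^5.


Interval decomposition of M: I[1,1]^2, I[1,5]^2, I[5,5].
HN type (ℓ=2): μ^(1)=5/4; μ^(2)=-2

((0, 2, 2, 2, 2); (4, 0, 0, 0, 1))


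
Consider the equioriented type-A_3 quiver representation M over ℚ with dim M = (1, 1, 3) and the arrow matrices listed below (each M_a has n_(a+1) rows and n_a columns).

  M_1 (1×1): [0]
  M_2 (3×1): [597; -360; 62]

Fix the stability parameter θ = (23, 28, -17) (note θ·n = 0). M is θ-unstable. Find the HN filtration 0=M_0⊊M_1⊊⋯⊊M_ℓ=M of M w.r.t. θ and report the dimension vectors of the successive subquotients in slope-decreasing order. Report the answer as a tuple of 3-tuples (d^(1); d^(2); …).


Via rank(M_{q-1}∘⋯∘M_p): M ≅ I[1,1], I[2,3], I[3,3]^2.
μ_θ-semistable layers: μ^(1)=23; μ^(2)=11/2; μ^(3)=-17

((1, 0, 0); (0, 1, 1); (0, 0, 2))


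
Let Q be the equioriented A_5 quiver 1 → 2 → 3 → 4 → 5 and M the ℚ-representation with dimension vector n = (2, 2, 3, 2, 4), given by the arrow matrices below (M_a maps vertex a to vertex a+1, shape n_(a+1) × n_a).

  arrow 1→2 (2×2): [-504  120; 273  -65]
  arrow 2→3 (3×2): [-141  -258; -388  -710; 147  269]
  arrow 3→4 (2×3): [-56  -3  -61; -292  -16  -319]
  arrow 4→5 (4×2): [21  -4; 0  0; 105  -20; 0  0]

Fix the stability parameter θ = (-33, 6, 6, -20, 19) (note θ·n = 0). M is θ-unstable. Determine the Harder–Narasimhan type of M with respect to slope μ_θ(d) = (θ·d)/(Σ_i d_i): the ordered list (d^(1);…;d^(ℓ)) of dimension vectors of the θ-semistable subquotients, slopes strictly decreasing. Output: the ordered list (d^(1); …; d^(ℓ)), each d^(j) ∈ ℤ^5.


Via rank(M_{q-1}∘⋯∘M_p): M ≅ I[1,1], I[1,5], I[2,4], I[3,3], I[5,5]^3.
μ_θ-semistable layers: μ^(1)=19; μ^(2)=6; μ^(3)=-8/3; μ^(4)=-33

((0, 0, 0, 0, 4); (0, 0, 1, 0, 0); (0, 2, 2, 2, 0); (2, 0, 0, 0, 0))


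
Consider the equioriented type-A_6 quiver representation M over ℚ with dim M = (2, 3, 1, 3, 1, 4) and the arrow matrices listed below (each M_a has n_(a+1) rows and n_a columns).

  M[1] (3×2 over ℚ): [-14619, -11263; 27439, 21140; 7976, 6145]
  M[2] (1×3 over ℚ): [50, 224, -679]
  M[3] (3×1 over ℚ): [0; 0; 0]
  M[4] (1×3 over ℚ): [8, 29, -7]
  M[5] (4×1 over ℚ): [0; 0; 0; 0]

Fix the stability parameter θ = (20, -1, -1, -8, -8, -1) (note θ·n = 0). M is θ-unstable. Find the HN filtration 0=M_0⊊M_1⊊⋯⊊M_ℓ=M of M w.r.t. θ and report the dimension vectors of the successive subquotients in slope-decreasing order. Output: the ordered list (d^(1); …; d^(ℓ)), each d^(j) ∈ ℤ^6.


Interval decomposition of M: I[1,2], I[1,3], I[2,2], I[4,4]^2, I[4,5], I[6,6]^4.
HN type (ℓ=4): μ^(1)=19/2; μ^(2)=6; μ^(3)=-1; μ^(4)=-8

((1, 1, 0, 0, 0, 0); (1, 1, 1, 0, 0, 0); (0, 1, 0, 0, 0, 4); (0, 0, 0, 3, 1, 0))


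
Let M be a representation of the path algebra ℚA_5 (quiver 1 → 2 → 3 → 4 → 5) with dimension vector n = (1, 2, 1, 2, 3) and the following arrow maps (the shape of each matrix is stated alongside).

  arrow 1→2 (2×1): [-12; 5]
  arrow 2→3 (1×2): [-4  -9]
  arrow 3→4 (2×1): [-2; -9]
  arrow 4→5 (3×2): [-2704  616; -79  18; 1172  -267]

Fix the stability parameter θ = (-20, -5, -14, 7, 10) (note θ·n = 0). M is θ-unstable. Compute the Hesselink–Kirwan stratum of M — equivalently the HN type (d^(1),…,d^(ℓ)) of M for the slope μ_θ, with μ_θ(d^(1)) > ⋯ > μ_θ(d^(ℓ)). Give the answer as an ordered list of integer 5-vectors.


Interval decomposition of M: I[1,5], I[2,2], I[4,5], I[5,5].
HN type (ℓ=5): μ^(1)=10; μ^(2)=7; μ^(3)=-5; μ^(4)=-19/2; μ^(5)=-20

((0, 0, 0, 0, 3); (0, 0, 0, 2, 0); (0, 1, 0, 0, 0); (0, 1, 1, 0, 0); (1, 0, 0, 0, 0))


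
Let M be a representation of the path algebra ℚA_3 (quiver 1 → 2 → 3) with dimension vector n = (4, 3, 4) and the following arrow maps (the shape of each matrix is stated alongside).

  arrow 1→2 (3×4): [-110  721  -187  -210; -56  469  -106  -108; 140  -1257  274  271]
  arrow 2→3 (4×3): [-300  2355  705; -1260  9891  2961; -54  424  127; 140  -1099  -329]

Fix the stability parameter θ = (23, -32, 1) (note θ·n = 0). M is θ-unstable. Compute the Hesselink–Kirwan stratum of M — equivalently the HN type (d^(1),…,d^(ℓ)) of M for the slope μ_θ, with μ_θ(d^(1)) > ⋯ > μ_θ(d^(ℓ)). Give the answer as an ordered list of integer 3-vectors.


Interval decomposition of M: I[1,1], I[1,2], I[1,3]^2, I[3,3]^2.
HN type (ℓ=3): μ^(1)=23; μ^(2)=1; μ^(3)=-9/2

((1, 0, 0); (0, 0, 4); (3, 3, 0))


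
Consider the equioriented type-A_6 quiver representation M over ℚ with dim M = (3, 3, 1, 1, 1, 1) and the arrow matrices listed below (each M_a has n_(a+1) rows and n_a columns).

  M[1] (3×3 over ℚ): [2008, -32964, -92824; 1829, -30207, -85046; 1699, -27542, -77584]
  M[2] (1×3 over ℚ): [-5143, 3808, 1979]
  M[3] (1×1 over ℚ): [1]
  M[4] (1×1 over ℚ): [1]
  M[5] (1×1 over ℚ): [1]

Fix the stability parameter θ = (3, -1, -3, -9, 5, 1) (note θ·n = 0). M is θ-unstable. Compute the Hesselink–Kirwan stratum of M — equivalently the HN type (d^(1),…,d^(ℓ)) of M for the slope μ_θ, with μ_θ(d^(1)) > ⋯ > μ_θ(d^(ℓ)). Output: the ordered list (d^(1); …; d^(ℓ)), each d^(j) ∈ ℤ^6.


Via rank(M_{q-1}∘⋯∘M_p): M ≅ I[1,1], I[1,2], I[1,6], I[2,2].
μ_θ-semistable layers: μ^(1)=3; μ^(2)=1; μ^(3)=-1; μ^(4)=-5/2

((1, 0, 0, 0, 1, 1); (1, 1, 0, 0, 0, 0); (0, 1, 0, 0, 0, 0); (1, 1, 1, 1, 0, 0))


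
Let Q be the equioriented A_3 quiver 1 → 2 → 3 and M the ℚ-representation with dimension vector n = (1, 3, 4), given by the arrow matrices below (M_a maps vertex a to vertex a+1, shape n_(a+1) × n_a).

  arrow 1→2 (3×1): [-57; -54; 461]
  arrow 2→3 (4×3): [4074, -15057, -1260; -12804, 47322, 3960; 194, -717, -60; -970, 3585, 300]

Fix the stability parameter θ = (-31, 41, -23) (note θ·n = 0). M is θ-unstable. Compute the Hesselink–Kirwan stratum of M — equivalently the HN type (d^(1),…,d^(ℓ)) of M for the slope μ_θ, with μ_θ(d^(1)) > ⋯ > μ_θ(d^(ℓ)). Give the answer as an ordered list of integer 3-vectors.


Via rank(M_{q-1}∘⋯∘M_p): M ≅ I[1,2], I[2,2], I[2,3], I[3,3]^3.
μ_θ-semistable layers: μ^(1)=41; μ^(2)=9; μ^(3)=-23; μ^(4)=-31

((0, 2, 0); (0, 1, 1); (0, 0, 3); (1, 0, 0))


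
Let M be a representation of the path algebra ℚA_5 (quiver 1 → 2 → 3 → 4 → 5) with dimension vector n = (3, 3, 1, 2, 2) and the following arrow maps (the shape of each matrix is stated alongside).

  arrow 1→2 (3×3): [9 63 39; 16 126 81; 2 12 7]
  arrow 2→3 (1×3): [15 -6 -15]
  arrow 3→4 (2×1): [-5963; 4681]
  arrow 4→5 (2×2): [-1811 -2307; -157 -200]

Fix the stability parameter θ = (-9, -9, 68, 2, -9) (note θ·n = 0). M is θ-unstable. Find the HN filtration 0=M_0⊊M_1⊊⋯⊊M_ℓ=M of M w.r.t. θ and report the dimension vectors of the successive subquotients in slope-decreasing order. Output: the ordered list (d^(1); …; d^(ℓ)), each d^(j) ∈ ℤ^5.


Via rank(M_{q-1}∘⋯∘M_p): M ≅ I[1,1], I[1,2], I[1,5], I[2,2], I[4,5].
μ_θ-semistable layers: μ^(1)=61/3; μ^(2)=-7/2; μ^(3)=-9

((0, 0, 1, 1, 1); (0, 0, 0, 1, 1); (3, 3, 0, 0, 0))


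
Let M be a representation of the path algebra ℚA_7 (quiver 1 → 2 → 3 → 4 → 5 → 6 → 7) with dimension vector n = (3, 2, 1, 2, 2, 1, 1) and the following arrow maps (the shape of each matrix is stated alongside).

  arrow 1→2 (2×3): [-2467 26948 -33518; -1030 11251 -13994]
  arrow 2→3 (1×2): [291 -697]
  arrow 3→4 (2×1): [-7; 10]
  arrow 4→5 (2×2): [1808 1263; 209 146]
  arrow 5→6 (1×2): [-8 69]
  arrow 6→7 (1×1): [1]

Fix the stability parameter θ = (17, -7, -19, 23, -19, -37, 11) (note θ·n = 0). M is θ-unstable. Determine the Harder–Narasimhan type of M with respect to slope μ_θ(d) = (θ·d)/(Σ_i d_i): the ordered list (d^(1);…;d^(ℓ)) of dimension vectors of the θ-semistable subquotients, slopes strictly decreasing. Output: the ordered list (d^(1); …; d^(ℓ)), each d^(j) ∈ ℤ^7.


Via rank(M_{q-1}∘⋯∘M_p): M ≅ I[1,1], I[1,2], I[1,7], I[4,5].
μ_θ-semistable layers: μ^(1)=17; μ^(2)=11; μ^(3)=5; μ^(4)=2; μ^(5)=-7

((1, 0, 0, 0, 0, 0, 0); (0, 0, 0, 0, 0, 0, 1); (1, 1, 0, 0, 0, 0, 0); (0, 0, 0, 1, 1, 0, 0); (1, 1, 1, 1, 1, 1, 0))
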